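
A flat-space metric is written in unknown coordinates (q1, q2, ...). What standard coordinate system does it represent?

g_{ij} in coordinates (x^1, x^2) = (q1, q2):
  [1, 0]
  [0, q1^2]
The line element ds^2 = dq1^2 + q1^2 dq2^2 is dr^2 + r^2 dθ^2 with q1 = r, q2 = θ.
polar coordinates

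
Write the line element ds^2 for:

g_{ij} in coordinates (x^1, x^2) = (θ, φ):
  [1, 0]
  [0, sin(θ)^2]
ds^2 = g_{ij} dx^i dx^j; only the non-zero components contribute.
ds^2 = dθ^2 + sin(θ)^2 dφ^2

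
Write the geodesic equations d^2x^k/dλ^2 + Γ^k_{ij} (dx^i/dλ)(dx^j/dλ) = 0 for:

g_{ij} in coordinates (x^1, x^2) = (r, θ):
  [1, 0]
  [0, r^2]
Geodesic equation: d^2x^k/dλ^2 + Γ^k_{ij} (dx^i/dλ)(dx^j/dλ) = 0.
Non-zero Christoffel symbols:
Γ^r_{θ θ} = -r
Γ^θ_{r θ} = 1/r
Substituting (the symmetric pair Γ^k_{ij}, Γ^k_{ji} combines into a factor 2):
d^2r/dλ^2 - r (dθ/dλ)^2 = 0
d^2θ/dλ^2 + (2/r) (dr/dλ)(dθ/dλ) = 0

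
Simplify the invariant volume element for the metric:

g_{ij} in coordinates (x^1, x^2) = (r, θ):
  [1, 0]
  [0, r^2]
det(g) = r^2
√|det(g)| = r
Volume element: dV = r dr dθ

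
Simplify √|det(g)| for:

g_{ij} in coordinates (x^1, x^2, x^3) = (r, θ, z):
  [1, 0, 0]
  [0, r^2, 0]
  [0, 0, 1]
det(g) = r^2
√|det(g)| = r
Volume element: dV = r dr dθ dz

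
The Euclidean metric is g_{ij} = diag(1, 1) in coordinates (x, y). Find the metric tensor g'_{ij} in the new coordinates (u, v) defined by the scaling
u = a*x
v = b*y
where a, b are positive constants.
Invert the transformation: x = u/a, y = v/b
g'_{ij} = (∂x^k/∂x'^i)(∂x^l/∂x'^j) g_{kl}; with g_{kl} = δ_{kl} this is Σ_k (∂x^k/∂x'^i)(∂x^k/∂x'^j).
Jacobian: ∂x/∂u = 1/a, ∂x/∂v = 0, ∂y/∂u = 0, ∂y/∂v = 1/b
g'_{uu} = (1/a)(1/a) + (0)(0) = 1/a^2
g'_{uv} = (1/a)(0) + (0)(1/b) = 0
g'_{vv} = (0)(0) + (1/b)(1/b) = 1/b^2
g'_{ij} = diag(1/a^2, 1/b^2)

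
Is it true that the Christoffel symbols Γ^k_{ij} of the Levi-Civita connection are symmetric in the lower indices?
The Levi-Civita connection is torsion-free, which is exactly Γ^k_{ij} = Γ^k_{ji}.
Yes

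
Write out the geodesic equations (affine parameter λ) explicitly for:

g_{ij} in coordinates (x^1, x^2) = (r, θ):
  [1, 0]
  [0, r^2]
Geodesic equation: d^2x^k/dλ^2 + Γ^k_{ij} (dx^i/dλ)(dx^j/dλ) = 0.
Non-zero Christoffel symbols:
Γ^r_{θ θ} = -r
Γ^θ_{r θ} = 1/r
Substituting (the symmetric pair Γ^k_{ij}, Γ^k_{ji} combines into a factor 2):
d^2r/dλ^2 - r (dθ/dλ)^2 = 0
d^2θ/dλ^2 + (2/r) (dr/dλ)(dθ/dλ) = 0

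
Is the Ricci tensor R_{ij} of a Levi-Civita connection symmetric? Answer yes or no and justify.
R_{ij} = R^k_{ikj}; the pair symmetry R_{kilj} = R_{ljki} gives R_{ij} = R_{ji}.
Yes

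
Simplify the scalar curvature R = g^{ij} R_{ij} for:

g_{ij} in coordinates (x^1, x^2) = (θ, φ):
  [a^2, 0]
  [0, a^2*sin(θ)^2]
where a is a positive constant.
Non-zero Christoffel symbols (Γ^k_{ij} = Γ^k_{ji}):
Γ^θ_{φ φ} = -sin(2*θ)/2
Γ^φ_{θ φ} = 1/tan(θ)
Ricci tensor (R_{ij} = R^k_{ikj}): R_{θθ} = 1, R_{θφ} = 0, R_{φφ} = sin(θ)^2
Inverse metric: g^{θθ} = 1/a^2, g^{φφ} = 1/(a^2*sin(θ)^2)
R = g^{ij} R_{ij} = (1/a^2)(1) + (1/(a^2*sin(θ)^2))(sin(θ)^2) = 2/a^2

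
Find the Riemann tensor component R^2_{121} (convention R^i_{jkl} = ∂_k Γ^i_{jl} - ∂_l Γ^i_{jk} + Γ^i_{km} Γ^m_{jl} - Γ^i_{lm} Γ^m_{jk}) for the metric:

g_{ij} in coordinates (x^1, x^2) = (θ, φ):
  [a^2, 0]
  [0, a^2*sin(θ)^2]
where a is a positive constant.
Non-zero Christoffel symbols (Γ^k_{ij} = Γ^k_{ji}):
Γ^θ_{φ φ} = -sin(2*θ)/2
Γ^φ_{θ φ} = 1/tan(θ)
R^φ_{θ φ θ} = ∂_φ Γ^φ_{θ θ} - ∂_θ Γ^φ_{θ φ} + Γ^φ_{φ m} Γ^m_{θ θ} - Γ^φ_{θ m} Γ^m_{θ φ}
  = (0) - (-1/sin(θ)^2) + (0) - (1/tan(θ)^2) = 1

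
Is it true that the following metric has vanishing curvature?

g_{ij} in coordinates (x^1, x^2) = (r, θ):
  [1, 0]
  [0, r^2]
Non-zero Christoffel symbols:
Γ^r_{θ θ} = -r
Γ^θ_{r θ} = 1/r
Ricci tensor: R_{rr} = 0, R_{rθ} = 0, R_{θθ} = 0
All R_{ij} vanish; in 2 dimensions the Riemann tensor is fully determined by the Ricci tensor, so R^i_{jkl} = 0: the metric is flat (curvilinear coordinates on flat space).
Yes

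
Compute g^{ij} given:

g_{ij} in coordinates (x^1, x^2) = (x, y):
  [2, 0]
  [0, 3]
The metric is diagonal, so g^{ij} is diagonal with entries 1/g_{ii}: diag(1/2, 1/3).
g^{ij}:
  [1/2, 0]
  [0, 1/3]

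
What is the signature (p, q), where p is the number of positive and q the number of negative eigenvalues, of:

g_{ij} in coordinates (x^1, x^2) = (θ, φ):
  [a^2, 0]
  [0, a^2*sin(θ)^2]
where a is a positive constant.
The metric is diagonal, so its eigenvalues are the diagonal entries: a^2, a^2*sin(θ)^2 (at a generic point, where coordinate-dependent entries are positive).
2 positive, 0 negative.
(2, 0) - Riemannian (positive definite)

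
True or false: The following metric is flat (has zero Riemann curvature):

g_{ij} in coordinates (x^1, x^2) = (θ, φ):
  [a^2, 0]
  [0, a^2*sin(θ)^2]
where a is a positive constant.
Non-zero Christoffel symbols:
Γ^θ_{φ φ} = -sin(2*θ)/2
Γ^φ_{θ φ} = 1/tan(θ)
Ricci tensor: R_{θθ} = 1, R_{θφ} = 0, R_{φφ} = sin(θ)^2
The Ricci tensor is non-zero, so the Riemann tensor is non-zero: not flat.
False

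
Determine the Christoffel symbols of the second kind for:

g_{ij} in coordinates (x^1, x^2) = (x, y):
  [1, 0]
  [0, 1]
Using Γ^k_{ij} = (1/2) g^{km} (∂_i g_{mj} + ∂_j g_{mi} - ∂_m g_{ij}); the metric is diagonal, so only the m = k term contributes.
Every metric component is constant, so all ∂_m g_{ij} = 0 and every Christoffel symbol vanishes.
All Christoffel symbols are zero.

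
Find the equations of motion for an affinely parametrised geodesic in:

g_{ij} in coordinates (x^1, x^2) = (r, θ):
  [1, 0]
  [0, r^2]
Geodesic equation: d^2x^k/dλ^2 + Γ^k_{ij} (dx^i/dλ)(dx^j/dλ) = 0.
Non-zero Christoffel symbols:
Γ^r_{θ θ} = -r
Γ^θ_{r θ} = 1/r
Substituting (the symmetric pair Γ^k_{ij}, Γ^k_{ji} combines into a factor 2):
d^2r/dλ^2 - r (dθ/dλ)^2 = 0
d^2θ/dλ^2 + (2/r) (dr/dλ)(dθ/dλ) = 0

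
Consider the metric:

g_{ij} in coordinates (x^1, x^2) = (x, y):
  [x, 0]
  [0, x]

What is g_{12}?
With x^1 = x, x^2 = y, g_{12} = g_{xy} is the row-1, column-2 entry of the matrix.
g_{12} = 0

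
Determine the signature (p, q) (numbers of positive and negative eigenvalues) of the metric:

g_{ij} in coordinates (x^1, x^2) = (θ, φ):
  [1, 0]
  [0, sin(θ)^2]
The metric is diagonal, so its eigenvalues are the diagonal entries: 1, sin(θ)^2 (at a generic point, where coordinate-dependent entries are positive).
2 positive, 0 negative.
(2, 0) - Riemannian (positive definite)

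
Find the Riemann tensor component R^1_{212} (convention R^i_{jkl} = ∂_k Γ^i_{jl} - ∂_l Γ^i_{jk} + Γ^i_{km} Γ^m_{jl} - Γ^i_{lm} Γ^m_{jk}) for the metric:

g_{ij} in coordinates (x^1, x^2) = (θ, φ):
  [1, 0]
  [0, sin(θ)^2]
Non-zero Christoffel symbols (Γ^k_{ij} = Γ^k_{ji}):
Γ^θ_{φ φ} = -sin(2*θ)/2
Γ^φ_{θ φ} = 1/tan(θ)
R^θ_{φ θ φ} = ∂_θ Γ^θ_{φ φ} - ∂_φ Γ^θ_{φ θ} + Γ^θ_{θ m} Γ^m_{φ φ} - Γ^θ_{φ m} Γ^m_{φ θ}
  = (-cos(2*θ)) - (0) + (0) - (-cos(θ)^2) = sin(θ)^2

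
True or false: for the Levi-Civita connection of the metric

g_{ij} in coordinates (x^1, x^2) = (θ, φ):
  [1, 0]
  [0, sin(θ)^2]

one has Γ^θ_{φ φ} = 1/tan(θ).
Γ^θ_{φ φ} = (1/2) g^{θθ} (∂_φ g_{θφ} + ∂_φ g_{θφ} - ∂_θ g_{φφ}) = (1/2)(1)((0) + (0) - (sin(2*θ))) = -sin(2*θ)/2
This differs from the proposed value 1/tan(θ).
False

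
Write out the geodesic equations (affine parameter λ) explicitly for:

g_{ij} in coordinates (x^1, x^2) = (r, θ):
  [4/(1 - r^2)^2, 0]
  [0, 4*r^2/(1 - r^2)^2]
Geodesic equation: d^2x^k/dλ^2 + Γ^k_{ij} (dx^i/dλ)(dx^j/dλ) = 0.
Non-zero Christoffel symbols:
Γ^r_{r r} = 2*r/(1 - r^2)
Γ^r_{θ θ} = (r^3 + r)/(r^2 - 1)
Γ^θ_{r θ} = (-r^2 - 1)/(r^3 - r)
Substituting (the symmetric pair Γ^k_{ij}, Γ^k_{ji} combines into a factor 2):
d^2r/dλ^2 + (2*r/(1 - r^2)) (dr/dλ)^2 + ((r^3 + r)/(r^2 - 1)) (dθ/dλ)^2 = 0
d^2θ/dλ^2 + ((-2*r^2 - 2)/(r^3 - r)) (dr/dλ)(dθ/dλ) = 0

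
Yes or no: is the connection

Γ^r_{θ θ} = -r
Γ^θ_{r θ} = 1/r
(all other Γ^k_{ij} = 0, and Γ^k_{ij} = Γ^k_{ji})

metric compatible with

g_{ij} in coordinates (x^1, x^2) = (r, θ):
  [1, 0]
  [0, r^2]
Using ∇_k g_{ij} = ∂_k g_{ij} - Γ^m_{ki} g_{mj} - Γ^m_{kj} g_{im}:
e.g. ∇_r g_{θθ} = (2*r) - (r) - (r) = 0
Every component ∇_k g_{ij} vanishes: the connection is metric compatible.
Yes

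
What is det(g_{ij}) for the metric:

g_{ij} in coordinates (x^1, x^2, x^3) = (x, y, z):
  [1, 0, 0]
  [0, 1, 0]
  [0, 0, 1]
Diagonal metric: det(g) = g_{11}·g_{22}·g_{33}
= (1)·(1)·(1)
det(g) = 1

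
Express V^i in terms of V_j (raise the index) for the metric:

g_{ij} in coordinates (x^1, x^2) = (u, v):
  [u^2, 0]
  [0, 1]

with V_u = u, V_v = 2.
Inverse metric (diagonal): g^{uu} = 1/u^2, g^{vv} = 1
V^i = g^{ij} V_j:
V^u = (1/u^2)(u) + (0)(2) = 1/u
V^v = (0)(u) + (1)(2) = 2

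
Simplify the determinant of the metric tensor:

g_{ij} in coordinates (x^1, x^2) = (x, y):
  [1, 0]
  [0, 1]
For a 2×2 metric: det(g) = g_{11}·g_{22} - g_{12}·g_{21}
= (1)·(1) - (0)·(0)
= 1 - 0
det(g) = 1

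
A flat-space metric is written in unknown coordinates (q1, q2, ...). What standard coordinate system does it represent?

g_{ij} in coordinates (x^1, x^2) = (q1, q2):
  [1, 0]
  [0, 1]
All components are constant and the metric is the identity, i.e. orthonormal rectilinear coordinates.
Cartesian (2D) coordinates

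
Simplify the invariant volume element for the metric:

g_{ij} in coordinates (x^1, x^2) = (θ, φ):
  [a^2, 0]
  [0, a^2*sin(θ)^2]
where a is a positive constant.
det(g) = a^4*sin(θ)^2
√|det(g)| = a^2*sin(θ) (taking 0 < θ < π so that |sin(θ)| = sin(θ))
Volume element: dV = a^2*sin(θ) dθ dφ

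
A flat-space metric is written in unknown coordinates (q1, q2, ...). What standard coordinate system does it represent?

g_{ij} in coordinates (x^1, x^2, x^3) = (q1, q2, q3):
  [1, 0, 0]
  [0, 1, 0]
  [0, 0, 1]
All components are constant and the metric is the identity, i.e. orthonormal rectilinear coordinates.
Cartesian (3D) coordinates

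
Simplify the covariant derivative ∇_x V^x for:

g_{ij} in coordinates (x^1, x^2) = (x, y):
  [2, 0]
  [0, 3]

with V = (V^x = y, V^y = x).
All Christoffel symbols are zero.
∇_x V^x = ∂_x V^x + Γ^x_{x j} V^j
  = (0) + (0)(y) + (0)(x)
  = 0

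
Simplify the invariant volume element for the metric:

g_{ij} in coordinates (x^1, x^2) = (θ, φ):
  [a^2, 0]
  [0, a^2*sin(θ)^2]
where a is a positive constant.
det(g) = a^4*sin(θ)^2
√|det(g)| = a^2*sin(θ) (taking 0 < θ < π so that |sin(θ)| = sin(θ))
Volume element: dV = a^2*sin(θ) dθ dφ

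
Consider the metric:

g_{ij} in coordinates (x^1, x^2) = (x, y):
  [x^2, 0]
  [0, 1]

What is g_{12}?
With x^1 = x, x^2 = y, g_{12} = g_{xy} is the row-1, column-2 entry of the matrix.
g_{12} = 0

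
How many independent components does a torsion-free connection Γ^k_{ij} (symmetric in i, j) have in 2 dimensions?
Γ^k_{ij} has n choices for the upper index and n(n+1)/2 independent symmetric lower index pairs.
Total = 2 × 2×3/2 = 2 × 3 = 6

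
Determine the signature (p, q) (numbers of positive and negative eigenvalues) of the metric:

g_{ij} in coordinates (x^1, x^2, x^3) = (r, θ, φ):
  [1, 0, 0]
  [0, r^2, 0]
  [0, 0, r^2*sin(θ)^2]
The metric is diagonal, so its eigenvalues are the diagonal entries: 1, r^2, r^2*sin(θ)^2 (at a generic point, where coordinate-dependent entries are positive).
3 positive, 0 negative.
(3, 0) - Riemannian (positive definite)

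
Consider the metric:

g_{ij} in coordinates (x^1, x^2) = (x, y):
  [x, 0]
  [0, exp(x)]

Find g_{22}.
With x^1 = x, x^2 = y, g_{22} = g_{yy} is the row-2, column-2 entry of the matrix.
g_{22} = exp(x)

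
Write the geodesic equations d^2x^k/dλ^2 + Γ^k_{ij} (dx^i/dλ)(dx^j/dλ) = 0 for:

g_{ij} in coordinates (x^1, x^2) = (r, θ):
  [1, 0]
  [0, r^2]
Geodesic equation: d^2x^k/dλ^2 + Γ^k_{ij} (dx^i/dλ)(dx^j/dλ) = 0.
Non-zero Christoffel symbols:
Γ^r_{θ θ} = -r
Γ^θ_{r θ} = 1/r
Substituting (the symmetric pair Γ^k_{ij}, Γ^k_{ji} combines into a factor 2):
d^2r/dλ^2 - r (dθ/dλ)^2 = 0
d^2θ/dλ^2 + (2/r) (dr/dλ)(dθ/dλ) = 0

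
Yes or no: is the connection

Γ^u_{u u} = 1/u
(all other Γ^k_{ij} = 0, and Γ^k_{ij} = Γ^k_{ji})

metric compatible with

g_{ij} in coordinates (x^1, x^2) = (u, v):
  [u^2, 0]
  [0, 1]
Using ∇_k g_{ij} = ∂_k g_{ij} - Γ^m_{ki} g_{mj} - Γ^m_{kj} g_{im}:
e.g. ∇_u g_{uu} = (2*u) - (u) - (u) = 0
Every component ∇_k g_{ij} vanishes: the connection is metric compatible.
Yes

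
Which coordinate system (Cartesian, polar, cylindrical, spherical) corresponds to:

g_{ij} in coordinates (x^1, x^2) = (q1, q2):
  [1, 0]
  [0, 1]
All components are constant and the metric is the identity, i.e. orthonormal rectilinear coordinates.
Cartesian (2D) coordinates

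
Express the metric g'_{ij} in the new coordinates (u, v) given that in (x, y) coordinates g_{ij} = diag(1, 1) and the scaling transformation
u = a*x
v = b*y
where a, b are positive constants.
Invert the transformation: x = u/a, y = v/b
g'_{ij} = (∂x^k/∂x'^i)(∂x^l/∂x'^j) g_{kl}; with g_{kl} = δ_{kl} this is Σ_k (∂x^k/∂x'^i)(∂x^k/∂x'^j).
Jacobian: ∂x/∂u = 1/a, ∂x/∂v = 0, ∂y/∂u = 0, ∂y/∂v = 1/b
g'_{uu} = (1/a)(1/a) + (0)(0) = 1/a^2
g'_{uv} = (1/a)(0) + (0)(1/b) = 0
g'_{vv} = (0)(0) + (1/b)(1/b) = 1/b^2
g'_{ij} = diag(1/a^2, 1/b^2)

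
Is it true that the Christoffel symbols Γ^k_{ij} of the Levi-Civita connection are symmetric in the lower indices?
The Levi-Civita connection is torsion-free, which is exactly Γ^k_{ij} = Γ^k_{ji}.
Yes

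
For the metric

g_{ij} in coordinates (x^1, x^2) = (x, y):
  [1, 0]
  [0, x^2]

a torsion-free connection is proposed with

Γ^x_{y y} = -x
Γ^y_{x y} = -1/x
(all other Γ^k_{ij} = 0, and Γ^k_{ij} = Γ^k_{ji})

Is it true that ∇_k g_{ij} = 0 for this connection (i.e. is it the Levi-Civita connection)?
Using ∇_k g_{ij} = ∂_k g_{ij} - Γ^m_{ki} g_{mj} - Γ^m_{kj} g_{im}:
∇_y g_{xy} = (0) - (-x) - (-x) = 2*x ≠ 0
So the connection is not metric compatible (it is not the Levi-Civita connection).
No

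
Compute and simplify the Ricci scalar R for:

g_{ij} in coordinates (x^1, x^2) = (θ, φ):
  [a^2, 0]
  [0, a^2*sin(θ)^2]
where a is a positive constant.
Non-zero Christoffel symbols (Γ^k_{ij} = Γ^k_{ji}):
Γ^θ_{φ φ} = -sin(2*θ)/2
Γ^φ_{θ φ} = 1/tan(θ)
Ricci tensor (R_{ij} = R^k_{ikj}): R_{θθ} = 1, R_{θφ} = 0, R_{φφ} = sin(θ)^2
Inverse metric: g^{θθ} = 1/a^2, g^{φφ} = 1/(a^2*sin(θ)^2)
R = g^{ij} R_{ij} = (1/a^2)(1) + (1/(a^2*sin(θ)^2))(sin(θ)^2) = 2/a^2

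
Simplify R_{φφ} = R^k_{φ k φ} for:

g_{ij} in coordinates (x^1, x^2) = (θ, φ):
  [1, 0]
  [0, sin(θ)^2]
Non-zero Christoffel symbols (Γ^k_{ij} = Γ^k_{ji}):
Γ^θ_{φ φ} = -sin(2*θ)/2
Γ^φ_{θ φ} = 1/tan(θ)
R^θ_{φ θ φ} = ∂_θ Γ^θ_{φ φ} - ∂_φ Γ^θ_{φ θ} + Γ^θ_{θ m} Γ^m_{φ φ} - Γ^θ_{φ m} Γ^m_{φ θ}
  = (-cos(2*θ)) - (0) + (0) - (-cos(θ)^2) = sin(θ)^2
R^φ_{φ φ φ} = 0 (a repeated index in an antisymmetric pair)
R_{φφ} = R^θ_{φ θ φ} + R^φ_{φ φ φ} = (sin(θ)^2) + (0) = sin(θ)^2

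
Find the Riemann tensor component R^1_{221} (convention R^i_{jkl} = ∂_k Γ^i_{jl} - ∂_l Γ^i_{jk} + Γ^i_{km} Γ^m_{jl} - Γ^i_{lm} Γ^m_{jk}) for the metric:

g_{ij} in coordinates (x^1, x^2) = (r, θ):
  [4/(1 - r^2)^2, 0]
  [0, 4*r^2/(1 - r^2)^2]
Non-zero Christoffel symbols (Γ^k_{ij} = Γ^k_{ji}):
Γ^r_{r r} = 2*r/(1 - r^2)
Γ^r_{θ θ} = (r^3 + r)/(r^2 - 1)
Γ^θ_{r θ} = (-r^2 - 1)/(r^3 - r)
R^r_{θ θ r} = ∂_θ Γ^r_{θ r} - ∂_r Γ^r_{θ θ} + Γ^r_{θ m} Γ^m_{θ r} - Γ^r_{r m} Γ^m_{θ θ}
  = (0) - ((r^4 - 4*r^2 - 1)/(r^2 - 1)^2) + (-(r^2 + 1)^2/(r^2 - 1)^2) - (-2*r^2*(r^2 + 1)/(r^2 - 1)^2) = 4*r^2/(r^2 - 1)^2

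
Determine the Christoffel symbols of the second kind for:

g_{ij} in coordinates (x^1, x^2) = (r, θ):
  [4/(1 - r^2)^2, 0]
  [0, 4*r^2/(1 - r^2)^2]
Using Γ^k_{ij} = (1/2) g^{km} (∂_i g_{mj} + ∂_j g_{mi} - ∂_m g_{ij}); the metric is diagonal, so only the m = k term contributes.
Non-zero symbols (using the symmetry Γ^k_{ij} = Γ^k_{ji}):
Γ^r_{r r} = (1/2) g^{rr} (∂_r g_{rr} + ∂_r g_{rr} - ∂_r g_{rr}) = (1/2)((1 - r^2)^2/4)((16*r/(1 - r^2)^3) + (16*r/(1 - r^2)^3) - (16*r/(1 - r^2)^3)) = 2*r/(1 - r^2)
Γ^r_{θ θ} = (1/2) g^{rr} (∂_θ g_{rθ} + ∂_θ g_{rθ} - ∂_r g_{θθ}) = (1/2)((1 - r^2)^2/4)((0) + (0) - (-8*(r^3 + r)/(r^2 - 1)^3)) = (r^3 + r)/(r^2 - 1)
Γ^θ_{r θ} = (1/2) g^{θθ} (∂_r g_{θθ} + ∂_θ g_{θr} - ∂_θ g_{rθ}) = (1/2)((1 - r^2)^2/(4*r^2))((-8*(r^3 + r)/(r^2 - 1)^3) + (0) - (0)) = (-r^2 - 1)/(r^3 - r)
All other Christoffel symbols are zero.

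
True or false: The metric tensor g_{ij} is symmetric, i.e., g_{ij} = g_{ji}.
By definition the metric is a symmetric bilinear form, g_{ij} = g_{ji}.
True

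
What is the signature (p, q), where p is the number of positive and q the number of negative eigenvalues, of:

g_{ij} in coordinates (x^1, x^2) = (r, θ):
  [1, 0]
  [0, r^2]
The metric is diagonal, so its eigenvalues are the diagonal entries: 1, r^2 (at a generic point, where coordinate-dependent entries are positive).
2 positive, 0 negative.
(2, 0) - Riemannian (positive definite)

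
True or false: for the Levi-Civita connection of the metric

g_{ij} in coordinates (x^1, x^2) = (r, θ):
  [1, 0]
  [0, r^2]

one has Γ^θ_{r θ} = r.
Γ^θ_{r θ} = (1/2) g^{θθ} (∂_r g_{θθ} + ∂_θ g_{θr} - ∂_θ g_{rθ}) = (1/2)(1/r^2)((2*r) + (0) - (0)) = 1/r
This differs from the proposed value r.
False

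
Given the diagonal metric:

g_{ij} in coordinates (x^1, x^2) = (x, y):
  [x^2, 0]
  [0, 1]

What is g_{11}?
With x^1 = x, x^2 = y, g_{11} = g_{xx} is the row-1, column-1 entry of the matrix.
g_{11} = x^2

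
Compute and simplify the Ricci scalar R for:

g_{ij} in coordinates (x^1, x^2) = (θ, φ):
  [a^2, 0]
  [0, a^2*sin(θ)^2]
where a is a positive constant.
Non-zero Christoffel symbols (Γ^k_{ij} = Γ^k_{ji}):
Γ^θ_{φ φ} = -sin(2*θ)/2
Γ^φ_{θ φ} = 1/tan(θ)
Ricci tensor (R_{ij} = R^k_{ikj}): R_{θθ} = 1, R_{θφ} = 0, R_{φφ} = sin(θ)^2
Inverse metric: g^{θθ} = 1/a^2, g^{φφ} = 1/(a^2*sin(θ)^2)
R = g^{ij} R_{ij} = (1/a^2)(1) + (1/(a^2*sin(θ)^2))(sin(θ)^2) = 2/a^2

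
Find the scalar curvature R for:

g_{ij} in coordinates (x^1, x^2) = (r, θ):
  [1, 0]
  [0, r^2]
Non-zero Christoffel symbols (Γ^k_{ij} = Γ^k_{ji}):
Γ^r_{θ θ} = -r
Γ^θ_{r θ} = 1/r
Ricci tensor (R_{ij} = R^k_{ikj}): R_{rr} = 0, R_{rθ} = 0, R_{θθ} = 0
Inverse metric: g^{rr} = 1, g^{θθ} = 1/r^2
R = g^{ij} R_{ij} = (1)(0) + (1/r^2)(0) = 0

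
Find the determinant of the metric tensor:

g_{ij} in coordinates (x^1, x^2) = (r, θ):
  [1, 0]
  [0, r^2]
For a 2×2 metric: det(g) = g_{11}·g_{22} - g_{12}·g_{21}
= (1)·(r^2) - (0)·(0)
= r^2 - 0
det(g) = r^2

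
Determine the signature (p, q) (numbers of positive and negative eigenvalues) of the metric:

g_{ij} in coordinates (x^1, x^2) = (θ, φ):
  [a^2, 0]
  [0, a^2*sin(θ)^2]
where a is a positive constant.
The metric is diagonal, so its eigenvalues are the diagonal entries: a^2, a^2*sin(θ)^2 (at a generic point, where coordinate-dependent entries are positive).
2 positive, 0 negative.
(2, 0) - Riemannian (positive definite)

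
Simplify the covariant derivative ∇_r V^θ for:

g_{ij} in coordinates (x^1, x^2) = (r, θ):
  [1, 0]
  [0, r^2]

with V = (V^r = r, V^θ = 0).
Non-zero Christoffel symbols:
Γ^r_{θ θ} = -r
Γ^θ_{r θ} = 1/r
∇_r V^θ = ∂_r V^θ + Γ^θ_{r j} V^j
  = (0) + (0)(r) + (1/r)(0)
  = 0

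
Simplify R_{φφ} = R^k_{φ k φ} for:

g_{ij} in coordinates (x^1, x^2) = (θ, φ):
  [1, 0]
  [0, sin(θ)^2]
Non-zero Christoffel symbols (Γ^k_{ij} = Γ^k_{ji}):
Γ^θ_{φ φ} = -sin(2*θ)/2
Γ^φ_{θ φ} = 1/tan(θ)
R^θ_{φ θ φ} = ∂_θ Γ^θ_{φ φ} - ∂_φ Γ^θ_{φ θ} + Γ^θ_{θ m} Γ^m_{φ φ} - Γ^θ_{φ m} Γ^m_{φ θ}
  = (-cos(2*θ)) - (0) + (0) - (-cos(θ)^2) = sin(θ)^2
R^φ_{φ φ φ} = 0 (a repeated index in an antisymmetric pair)
R_{φφ} = R^θ_{φ θ φ} + R^φ_{φ φ φ} = (sin(θ)^2) + (0) = sin(θ)^2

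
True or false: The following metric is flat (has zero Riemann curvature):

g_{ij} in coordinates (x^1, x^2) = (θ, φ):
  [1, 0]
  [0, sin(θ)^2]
Non-zero Christoffel symbols:
Γ^θ_{φ φ} = -sin(2*θ)/2
Γ^φ_{θ φ} = 1/tan(θ)
Ricci tensor: R_{θθ} = 1, R_{θφ} = 0, R_{φφ} = sin(θ)^2
The Ricci tensor is non-zero, so the Riemann tensor is non-zero: not flat.
False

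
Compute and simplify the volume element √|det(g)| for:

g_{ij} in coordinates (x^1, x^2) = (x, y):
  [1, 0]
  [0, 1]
det(g) = 1
√|det(g)| = 1
Volume element: dV = 1 dx dy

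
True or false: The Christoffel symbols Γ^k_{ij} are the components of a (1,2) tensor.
Under a change of coordinates Γ picks up an inhomogeneous term ∂²x/∂x'∂x'; e.g. Γ = 0 in Cartesian coordinates but Γ^r_{θθ} = -r in polar coordinates on the same flat plane.
False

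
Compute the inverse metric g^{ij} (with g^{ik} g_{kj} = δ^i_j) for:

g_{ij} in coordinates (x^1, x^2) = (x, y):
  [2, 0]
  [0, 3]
The metric is diagonal, so g^{ij} is diagonal with entries 1/g_{ii}: diag(1/2, 1/3).
g^{ij}:
  [1/2, 0]
  [0, 1/3]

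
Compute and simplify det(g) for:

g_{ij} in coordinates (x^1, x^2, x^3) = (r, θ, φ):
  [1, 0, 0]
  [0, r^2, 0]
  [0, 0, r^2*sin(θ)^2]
Diagonal metric: det(g) = g_{11}·g_{22}·g_{33}
= (1)·(r^2)·(r^2*sin(θ)^2)
det(g) = r^4*sin(θ)^2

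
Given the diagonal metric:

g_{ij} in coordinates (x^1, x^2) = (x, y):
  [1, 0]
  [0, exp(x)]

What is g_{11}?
With x^1 = x, x^2 = y, g_{11} = g_{xx} is the row-1, column-1 entry of the matrix.
g_{11} = 1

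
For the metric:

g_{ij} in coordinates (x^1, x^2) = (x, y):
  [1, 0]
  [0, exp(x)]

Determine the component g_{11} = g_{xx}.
With x^1 = x, x^2 = y, g_{11} = g_{xx} is the row-1, column-1 entry of the matrix.
g_{11} = 1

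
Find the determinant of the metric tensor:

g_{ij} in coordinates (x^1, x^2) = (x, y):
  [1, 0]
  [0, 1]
For a 2×2 metric: det(g) = g_{11}·g_{22} - g_{12}·g_{21}
= (1)·(1) - (0)·(0)
= 1 - 0
det(g) = 1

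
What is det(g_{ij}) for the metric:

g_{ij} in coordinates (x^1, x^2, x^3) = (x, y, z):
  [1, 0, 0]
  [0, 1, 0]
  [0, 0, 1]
Diagonal metric: det(g) = g_{11}·g_{22}·g_{33}
= (1)·(1)·(1)
det(g) = 1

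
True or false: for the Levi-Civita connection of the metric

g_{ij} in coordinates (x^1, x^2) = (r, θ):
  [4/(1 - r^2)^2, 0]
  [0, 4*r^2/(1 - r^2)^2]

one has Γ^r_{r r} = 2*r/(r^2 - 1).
Γ^r_{r r} = (1/2) g^{rr} (∂_r g_{rr} + ∂_r g_{rr} - ∂_r g_{rr}) = (1/2)((1 - r^2)^2/4)((16*r/(1 - r^2)^3) + (16*r/(1 - r^2)^3) - (16*r/(1 - r^2)^3)) = 2*r/(1 - r^2)
This differs from the proposed value 2*r/(r^2 - 1).
False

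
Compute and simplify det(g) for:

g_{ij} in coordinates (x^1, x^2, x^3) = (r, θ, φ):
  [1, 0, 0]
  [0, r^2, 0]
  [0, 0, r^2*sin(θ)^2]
Diagonal metric: det(g) = g_{11}·g_{22}·g_{33}
= (1)·(r^2)·(r^2*sin(θ)^2)
det(g) = r^4*sin(θ)^2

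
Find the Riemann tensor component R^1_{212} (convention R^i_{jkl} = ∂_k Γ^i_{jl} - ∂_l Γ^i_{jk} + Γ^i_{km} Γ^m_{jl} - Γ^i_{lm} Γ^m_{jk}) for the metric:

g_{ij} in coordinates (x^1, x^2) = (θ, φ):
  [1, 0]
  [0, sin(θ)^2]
Non-zero Christoffel symbols (Γ^k_{ij} = Γ^k_{ji}):
Γ^θ_{φ φ} = -sin(2*θ)/2
Γ^φ_{θ φ} = 1/tan(θ)
R^θ_{φ θ φ} = ∂_θ Γ^θ_{φ φ} - ∂_φ Γ^θ_{φ θ} + Γ^θ_{θ m} Γ^m_{φ φ} - Γ^θ_{φ m} Γ^m_{φ θ}
  = (-cos(2*θ)) - (0) + (0) - (-cos(θ)^2) = sin(θ)^2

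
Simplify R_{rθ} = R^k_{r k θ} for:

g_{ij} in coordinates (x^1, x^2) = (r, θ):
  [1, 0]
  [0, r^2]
Non-zero Christoffel symbols (Γ^k_{ij} = Γ^k_{ji}):
Γ^r_{θ θ} = -r
Γ^θ_{r θ} = 1/r
R^r_{r r θ} = 0 (a repeated index in an antisymmetric pair)
R^θ_{r θ θ} = 0 (a repeated index in an antisymmetric pair)
R_{rθ} = R^r_{r r θ} + R^θ_{r θ θ} = (0) + (0) = 0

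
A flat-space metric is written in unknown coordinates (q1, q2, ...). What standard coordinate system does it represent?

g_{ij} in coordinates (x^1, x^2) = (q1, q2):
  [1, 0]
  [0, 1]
All components are constant and the metric is the identity, i.e. orthonormal rectilinear coordinates.
Cartesian (2D) coordinates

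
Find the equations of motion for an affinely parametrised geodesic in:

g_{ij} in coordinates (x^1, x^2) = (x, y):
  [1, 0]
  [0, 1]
Geodesic equation: d^2x^k/dλ^2 + Γ^k_{ij} (dx^i/dλ)(dx^j/dλ) = 0.
All Christoffel symbols vanish, so the geodesics are straight lines:
d^2x/dλ^2 = 0
d^2y/dλ^2 = 0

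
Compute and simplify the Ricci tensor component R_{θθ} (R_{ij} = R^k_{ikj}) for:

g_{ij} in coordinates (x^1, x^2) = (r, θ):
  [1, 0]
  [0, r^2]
Non-zero Christoffel symbols (Γ^k_{ij} = Γ^k_{ji}):
Γ^r_{θ θ} = -r
Γ^θ_{r θ} = 1/r
R^r_{θ r θ} = ∂_r Γ^r_{θ θ} - ∂_θ Γ^r_{θ r} + Γ^r_{r m} Γ^m_{θ θ} - Γ^r_{θ m} Γ^m_{θ r}
  = (-1) - (0) + (0) - (-1) = 0
R^θ_{θ θ θ} = 0 (a repeated index in an antisymmetric pair)
R_{θθ} = R^r_{θ r θ} + R^θ_{θ θ θ} = (0) + (0) = 0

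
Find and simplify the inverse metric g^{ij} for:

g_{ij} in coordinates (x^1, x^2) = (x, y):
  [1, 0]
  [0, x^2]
The metric is diagonal, so g^{ij} is diagonal with entries 1/g_{ii}: diag(1, 1/(x^2)).
g^{ij}:
  [1, 0]
  [0, 1/x^2]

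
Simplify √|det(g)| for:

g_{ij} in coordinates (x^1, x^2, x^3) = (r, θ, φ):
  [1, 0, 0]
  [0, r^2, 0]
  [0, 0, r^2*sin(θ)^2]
det(g) = r^4*sin(θ)^2
√|det(g)| = r^2*sin(θ) (taking 0 < θ < π so that |sin(θ)| = sin(θ))
Volume element: dV = r^2*sin(θ) dr dθ dφ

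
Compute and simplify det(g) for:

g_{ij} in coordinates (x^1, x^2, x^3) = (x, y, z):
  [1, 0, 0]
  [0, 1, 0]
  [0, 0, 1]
Diagonal metric: det(g) = g_{11}·g_{22}·g_{33}
= (1)·(1)·(1)
det(g) = 1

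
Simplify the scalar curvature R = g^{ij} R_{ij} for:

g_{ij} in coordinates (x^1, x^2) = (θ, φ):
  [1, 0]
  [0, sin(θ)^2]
Non-zero Christoffel symbols (Γ^k_{ij} = Γ^k_{ji}):
Γ^θ_{φ φ} = -sin(2*θ)/2
Γ^φ_{θ φ} = 1/tan(θ)
Ricci tensor (R_{ij} = R^k_{ikj}): R_{θθ} = 1, R_{θφ} = 0, R_{φφ} = sin(θ)^2
Inverse metric: g^{θθ} = 1, g^{φφ} = 1/sin(θ)^2
R = g^{ij} R_{ij} = (1)(1) + (1/sin(θ)^2)(sin(θ)^2) = 2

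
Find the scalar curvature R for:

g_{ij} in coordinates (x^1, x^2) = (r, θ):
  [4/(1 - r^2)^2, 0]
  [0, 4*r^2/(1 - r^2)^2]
Non-zero Christoffel symbols (Γ^k_{ij} = Γ^k_{ji}):
Γ^r_{r r} = 2*r/(1 - r^2)
Γ^r_{θ θ} = (r^3 + r)/(r^2 - 1)
Γ^θ_{r θ} = (-r^2 - 1)/(r^3 - r)
Ricci tensor (R_{ij} = R^k_{ikj}): R_{rr} = -4/(r^2 - 1)^2, R_{rθ} = 0, R_{θθ} = -4*r^2/(r^2 - 1)^2
Inverse metric: g^{rr} = (1 - r^2)^2/4, g^{θθ} = (1 - r^2)^2/(4*r^2)
R = g^{ij} R_{ij} = ((1 - r^2)^2/4)(-4/(r^2 - 1)^2) + ((1 - r^2)^2/(4*r^2))(-4*r^2/(r^2 - 1)^2) = -2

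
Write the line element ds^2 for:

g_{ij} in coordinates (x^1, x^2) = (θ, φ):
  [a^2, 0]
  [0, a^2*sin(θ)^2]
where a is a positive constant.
ds^2 = g_{ij} dx^i dx^j; only the non-zero components contribute.
ds^2 = a^2 dθ^2 + a^2*sin(θ)^2 dφ^2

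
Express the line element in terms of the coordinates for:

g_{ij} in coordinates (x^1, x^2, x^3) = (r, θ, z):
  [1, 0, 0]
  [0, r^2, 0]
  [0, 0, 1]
ds^2 = g_{ij} dx^i dx^j; only the non-zero components contribute.
ds^2 = dr^2 + r^2 dθ^2 + dz^2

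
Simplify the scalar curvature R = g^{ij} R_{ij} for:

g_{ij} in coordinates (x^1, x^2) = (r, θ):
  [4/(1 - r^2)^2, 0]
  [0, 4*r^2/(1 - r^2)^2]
Non-zero Christoffel symbols (Γ^k_{ij} = Γ^k_{ji}):
Γ^r_{r r} = 2*r/(1 - r^2)
Γ^r_{θ θ} = (r^3 + r)/(r^2 - 1)
Γ^θ_{r θ} = (-r^2 - 1)/(r^3 - r)
Ricci tensor (R_{ij} = R^k_{ikj}): R_{rr} = -4/(r^2 - 1)^2, R_{rθ} = 0, R_{θθ} = -4*r^2/(r^2 - 1)^2
Inverse metric: g^{rr} = (1 - r^2)^2/4, g^{θθ} = (1 - r^2)^2/(4*r^2)
R = g^{ij} R_{ij} = ((1 - r^2)^2/4)(-4/(r^2 - 1)^2) + ((1 - r^2)^2/(4*r^2))(-4*r^2/(r^2 - 1)^2) = -2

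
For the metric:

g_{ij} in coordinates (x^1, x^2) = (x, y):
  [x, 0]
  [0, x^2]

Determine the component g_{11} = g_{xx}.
With x^1 = x, x^2 = y, g_{11} = g_{xx} is the row-1, column-1 entry of the matrix.
g_{11} = x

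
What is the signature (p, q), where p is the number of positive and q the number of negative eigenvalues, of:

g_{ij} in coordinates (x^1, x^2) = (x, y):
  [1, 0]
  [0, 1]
The metric is diagonal, so its eigenvalues are the diagonal entries: 1, 1 (at a generic point, where coordinate-dependent entries are positive).
2 positive, 0 negative.
(2, 0) - Riemannian (positive definite)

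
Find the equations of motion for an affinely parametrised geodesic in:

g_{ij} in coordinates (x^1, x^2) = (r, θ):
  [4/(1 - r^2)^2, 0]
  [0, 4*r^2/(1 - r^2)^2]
Geodesic equation: d^2x^k/dλ^2 + Γ^k_{ij} (dx^i/dλ)(dx^j/dλ) = 0.
Non-zero Christoffel symbols:
Γ^r_{r r} = 2*r/(1 - r^2)
Γ^r_{θ θ} = (r^3 + r)/(r^2 - 1)
Γ^θ_{r θ} = (-r^2 - 1)/(r^3 - r)
Substituting (the symmetric pair Γ^k_{ij}, Γ^k_{ji} combines into a factor 2):
d^2r/dλ^2 + (2*r/(1 - r^2)) (dr/dλ)^2 + ((r^3 + r)/(r^2 - 1)) (dθ/dλ)^2 = 0
d^2θ/dλ^2 + ((-2*r^2 - 2)/(r^3 - r)) (dr/dλ)(dθ/dλ) = 0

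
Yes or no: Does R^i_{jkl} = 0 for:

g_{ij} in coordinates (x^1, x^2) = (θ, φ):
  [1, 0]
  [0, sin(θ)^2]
Non-zero Christoffel symbols:
Γ^θ_{φ φ} = -sin(2*θ)/2
Γ^φ_{θ φ} = 1/tan(θ)
Ricci tensor: R_{θθ} = 1, R_{θφ} = 0, R_{φφ} = sin(θ)^2
The Ricci tensor is non-zero, so the Riemann tensor is non-zero: not flat.
No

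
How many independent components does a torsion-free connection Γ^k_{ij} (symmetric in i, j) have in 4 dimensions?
Γ^k_{ij} has n choices for the upper index and n(n+1)/2 independent symmetric lower index pairs.
Total = 4 × 4×5/2 = 4 × 10 = 40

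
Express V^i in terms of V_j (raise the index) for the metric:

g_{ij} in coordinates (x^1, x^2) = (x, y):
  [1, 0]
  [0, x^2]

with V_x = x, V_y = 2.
Inverse metric (diagonal): g^{xx} = 1, g^{yy} = 1/x^2
V^i = g^{ij} V_j:
V^x = (1)(x) + (0)(2) = x
V^y = (0)(x) + (1/x^2)(2) = 2/x^2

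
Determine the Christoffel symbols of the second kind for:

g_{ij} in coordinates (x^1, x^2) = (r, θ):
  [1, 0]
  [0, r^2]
Using Γ^k_{ij} = (1/2) g^{km} (∂_i g_{mj} + ∂_j g_{mi} - ∂_m g_{ij}); the metric is diagonal, so only the m = k term contributes.
Non-zero symbols (using the symmetry Γ^k_{ij} = Γ^k_{ji}):
Γ^r_{θ θ} = (1/2) g^{rr} (∂_θ g_{rθ} + ∂_θ g_{rθ} - ∂_r g_{θθ}) = (1/2)(1)((0) + (0) - (2*r)) = -r
Γ^θ_{r θ} = (1/2) g^{θθ} (∂_r g_{θθ} + ∂_θ g_{θr} - ∂_θ g_{rθ}) = (1/2)(1/r^2)((2*r) + (0) - (0)) = 1/r
All other Christoffel symbols are zero.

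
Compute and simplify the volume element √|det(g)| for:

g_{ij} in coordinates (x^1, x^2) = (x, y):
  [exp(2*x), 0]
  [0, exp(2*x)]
det(g) = exp(4*x)
√|det(g)| = exp(2*x)
Volume element: dV = exp(2*x) dx dy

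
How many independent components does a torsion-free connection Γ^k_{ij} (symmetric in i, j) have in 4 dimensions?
Γ^k_{ij} has n choices for the upper index and n(n+1)/2 independent symmetric lower index pairs.
Total = 4 × 4×5/2 = 4 × 10 = 40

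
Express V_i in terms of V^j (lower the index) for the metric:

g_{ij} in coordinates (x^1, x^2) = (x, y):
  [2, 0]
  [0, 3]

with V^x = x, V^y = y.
V_i = g_{ij} V^j:
V_x = (2)(x) + (0)(y) = 2*x
V_y = (0)(x) + (3)(y) = 3*y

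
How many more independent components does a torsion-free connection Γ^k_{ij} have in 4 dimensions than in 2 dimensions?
Independent components in n dimensions: n × n(n+1)/2 = n^2(n+1)/2.
4D: 4 × 10 = 40
2D: 2 × 3 = 6
Difference = 40 - 6 = 34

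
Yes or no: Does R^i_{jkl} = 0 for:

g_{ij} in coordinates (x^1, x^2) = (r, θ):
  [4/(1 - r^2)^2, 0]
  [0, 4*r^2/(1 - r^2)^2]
Non-zero Christoffel symbols:
Γ^r_{r r} = 2*r/(1 - r^2)
Γ^r_{θ θ} = (r^3 + r)/(r^2 - 1)
Γ^θ_{r θ} = (-r^2 - 1)/(r^3 - r)
Ricci tensor: R_{rr} = -4/(r^2 - 1)^2, R_{rθ} = 0, R_{θθ} = -4*r^2/(r^2 - 1)^2
The Ricci tensor is non-zero, so the Riemann tensor is non-zero: not flat.
No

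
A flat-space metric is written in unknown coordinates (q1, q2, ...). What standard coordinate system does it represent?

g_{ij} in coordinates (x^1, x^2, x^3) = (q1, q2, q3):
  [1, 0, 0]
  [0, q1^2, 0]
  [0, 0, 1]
The line element ds^2 = dq1^2 + q1^2 dq2^2 + dq3^2 is dr^2 + r^2 dθ^2 + dz^2 with q1 = r, q2 = θ, q3 = z.
cylindrical coordinates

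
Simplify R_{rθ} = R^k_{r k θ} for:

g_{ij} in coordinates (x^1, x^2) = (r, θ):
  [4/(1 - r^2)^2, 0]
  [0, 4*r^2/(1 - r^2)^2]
Non-zero Christoffel symbols (Γ^k_{ij} = Γ^k_{ji}):
Γ^r_{r r} = 2*r/(1 - r^2)
Γ^r_{θ θ} = (r^3 + r)/(r^2 - 1)
Γ^θ_{r θ} = (-r^2 - 1)/(r^3 - r)
R^r_{r r θ} = 0 (a repeated index in an antisymmetric pair)
R^θ_{r θ θ} = 0 (a repeated index in an antisymmetric pair)
R_{rθ} = R^r_{r r θ} + R^θ_{r θ θ} = (0) + (0) = 0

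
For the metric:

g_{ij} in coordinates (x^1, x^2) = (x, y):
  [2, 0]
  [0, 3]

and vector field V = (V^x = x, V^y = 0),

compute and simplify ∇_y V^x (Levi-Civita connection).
All Christoffel symbols are zero.
∇_y V^x = ∂_y V^x + Γ^x_{y j} V^j
  = (0) + (0)(x) + (0)(0)
  = 0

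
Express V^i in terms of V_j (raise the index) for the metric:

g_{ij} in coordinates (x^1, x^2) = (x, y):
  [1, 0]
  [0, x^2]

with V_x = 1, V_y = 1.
Inverse metric (diagonal): g^{xx} = 1, g^{yy} = 1/x^2
V^i = g^{ij} V_j:
V^x = (1)(1) + (0)(1) = 1
V^y = (0)(1) + (1/x^2)(1) = 1/x^2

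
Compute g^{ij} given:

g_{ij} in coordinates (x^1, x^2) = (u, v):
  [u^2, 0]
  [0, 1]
The metric is diagonal, so g^{ij} is diagonal with entries 1/g_{ii}: diag(1/(u^2), 1).
g^{ij}:
  [1/u^2, 0]
  [0, 1]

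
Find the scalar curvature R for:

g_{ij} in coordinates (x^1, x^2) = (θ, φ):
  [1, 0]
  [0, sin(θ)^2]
Non-zero Christoffel symbols (Γ^k_{ij} = Γ^k_{ji}):
Γ^θ_{φ φ} = -sin(2*θ)/2
Γ^φ_{θ φ} = 1/tan(θ)
Ricci tensor (R_{ij} = R^k_{ikj}): R_{θθ} = 1, R_{θφ} = 0, R_{φφ} = sin(θ)^2
Inverse metric: g^{θθ} = 1, g^{φφ} = 1/sin(θ)^2
R = g^{ij} R_{ij} = (1)(1) + (1/sin(θ)^2)(sin(θ)^2) = 2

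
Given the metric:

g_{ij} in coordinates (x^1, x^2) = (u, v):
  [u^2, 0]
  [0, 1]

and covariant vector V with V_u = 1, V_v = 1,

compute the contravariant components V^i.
Inverse metric (diagonal): g^{uu} = 1/u^2, g^{vv} = 1
V^i = g^{ij} V_j:
V^u = (1/u^2)(1) + (0)(1) = 1/u^2
V^v = (0)(1) + (1)(1) = 1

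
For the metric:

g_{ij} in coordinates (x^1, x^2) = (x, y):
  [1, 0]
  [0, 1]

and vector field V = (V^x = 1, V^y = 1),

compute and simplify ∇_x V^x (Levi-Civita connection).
All Christoffel symbols are zero.
∇_x V^x = ∂_x V^x + Γ^x_{x j} V^j
  = (0) + (0)(1) + (0)(1)
  = 0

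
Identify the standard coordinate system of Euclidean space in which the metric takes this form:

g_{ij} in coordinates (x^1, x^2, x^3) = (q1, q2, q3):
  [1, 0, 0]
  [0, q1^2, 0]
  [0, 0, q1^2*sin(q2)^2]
The line element ds^2 = dq1^2 + q1^2 dq2^2 + q1^2 sin(q2)^2 dq3^2 is dr^2 + r^2 dθ^2 + r^2 sin(θ)^2 dφ^2 with q1 = r, q2 = θ, q3 = φ.
spherical coordinates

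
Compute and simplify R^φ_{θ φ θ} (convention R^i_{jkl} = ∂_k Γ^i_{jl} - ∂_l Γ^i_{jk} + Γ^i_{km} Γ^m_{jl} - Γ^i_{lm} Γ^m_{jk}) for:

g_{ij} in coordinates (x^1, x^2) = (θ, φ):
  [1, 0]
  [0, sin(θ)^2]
Non-zero Christoffel symbols (Γ^k_{ij} = Γ^k_{ji}):
Γ^θ_{φ φ} = -sin(2*θ)/2
Γ^φ_{θ φ} = 1/tan(θ)
R^φ_{θ φ θ} = ∂_φ Γ^φ_{θ θ} - ∂_θ Γ^φ_{θ φ} + Γ^φ_{φ m} Γ^m_{θ θ} - Γ^φ_{θ m} Γ^m_{θ φ}
  = (0) - (-1/sin(θ)^2) + (0) - (1/tan(θ)^2) = 1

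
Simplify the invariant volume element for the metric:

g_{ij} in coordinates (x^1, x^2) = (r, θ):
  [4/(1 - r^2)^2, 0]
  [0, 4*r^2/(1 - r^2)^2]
det(g) = 16*r^2/(1 - r^2)^4
√|det(g)| = 4*r/(r^2 - 1)^2
Volume element: dV = 4*r/(r^2 - 1)^2 dr dθ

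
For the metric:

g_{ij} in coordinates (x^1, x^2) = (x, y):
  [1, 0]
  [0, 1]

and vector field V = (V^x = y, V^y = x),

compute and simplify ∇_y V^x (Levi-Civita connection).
All Christoffel symbols are zero.
∇_y V^x = ∂_y V^x + Γ^x_{y j} V^j
  = (1) + (0)(y) + (0)(x)
  = 1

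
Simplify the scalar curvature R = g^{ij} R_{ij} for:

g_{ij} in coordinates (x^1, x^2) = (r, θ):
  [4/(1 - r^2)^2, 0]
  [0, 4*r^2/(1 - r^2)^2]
Non-zero Christoffel symbols (Γ^k_{ij} = Γ^k_{ji}):
Γ^r_{r r} = 2*r/(1 - r^2)
Γ^r_{θ θ} = (r^3 + r)/(r^2 - 1)
Γ^θ_{r θ} = (-r^2 - 1)/(r^3 - r)
Ricci tensor (R_{ij} = R^k_{ikj}): R_{rr} = -4/(r^2 - 1)^2, R_{rθ} = 0, R_{θθ} = -4*r^2/(r^2 - 1)^2
Inverse metric: g^{rr} = (1 - r^2)^2/4, g^{θθ} = (1 - r^2)^2/(4*r^2)
R = g^{ij} R_{ij} = ((1 - r^2)^2/4)(-4/(r^2 - 1)^2) + ((1 - r^2)^2/(4*r^2))(-4*r^2/(r^2 - 1)^2) = -2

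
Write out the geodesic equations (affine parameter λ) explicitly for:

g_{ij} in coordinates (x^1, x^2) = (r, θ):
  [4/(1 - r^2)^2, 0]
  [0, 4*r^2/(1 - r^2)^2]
Geodesic equation: d^2x^k/dλ^2 + Γ^k_{ij} (dx^i/dλ)(dx^j/dλ) = 0.
Non-zero Christoffel symbols:
Γ^r_{r r} = 2*r/(1 - r^2)
Γ^r_{θ θ} = (r^3 + r)/(r^2 - 1)
Γ^θ_{r θ} = (-r^2 - 1)/(r^3 - r)
Substituting (the symmetric pair Γ^k_{ij}, Γ^k_{ji} combines into a factor 2):
d^2r/dλ^2 + (2*r/(1 - r^2)) (dr/dλ)^2 + ((r^3 + r)/(r^2 - 1)) (dθ/dλ)^2 = 0
d^2θ/dλ^2 + ((-2*r^2 - 2)/(r^3 - r)) (dr/dλ)(dθ/dλ) = 0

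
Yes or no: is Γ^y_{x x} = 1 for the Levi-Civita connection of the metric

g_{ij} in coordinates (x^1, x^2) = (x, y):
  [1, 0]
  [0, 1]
Γ^y_{x x} = (1/2) g^{yy} (∂_x g_{yx} + ∂_x g_{yx} - ∂_y g_{xx}) = (1/2)(1)((0) + (0) - (0)) = 0
This differs from the proposed value 1.
No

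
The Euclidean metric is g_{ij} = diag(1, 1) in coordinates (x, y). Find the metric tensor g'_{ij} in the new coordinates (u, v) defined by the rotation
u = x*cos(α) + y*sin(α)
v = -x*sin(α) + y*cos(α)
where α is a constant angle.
Invert the transformation: x = u*cos(α) - v*sin(α), y = u*sin(α) + v*cos(α)
g'_{ij} = (∂x^k/∂x'^i)(∂x^l/∂x'^j) g_{kl}; with g_{kl} = δ_{kl} this is Σ_k (∂x^k/∂x'^i)(∂x^k/∂x'^j).
Jacobian: ∂x/∂u = cos(α), ∂x/∂v = -sin(α), ∂y/∂u = sin(α), ∂y/∂v = cos(α)
g'_{uu} = (cos(α))(cos(α)) + (sin(α))(sin(α)) = 1
g'_{uv} = (cos(α))(-sin(α)) + (sin(α))(cos(α)) = 0
g'_{vv} = (-sin(α))(-sin(α)) + (cos(α))(cos(α)) = 1
g'_{ij} = diag(1, 1)
The Euclidean metric is invariant under rotations.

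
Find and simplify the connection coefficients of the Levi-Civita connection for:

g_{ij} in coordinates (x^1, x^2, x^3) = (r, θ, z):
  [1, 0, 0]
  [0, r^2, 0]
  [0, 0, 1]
Using Γ^k_{ij} = (1/2) g^{km} (∂_i g_{mj} + ∂_j g_{mi} - ∂_m g_{ij}); the metric is diagonal, so only the m = k term contributes.
Non-zero symbols (using the symmetry Γ^k_{ij} = Γ^k_{ji}):
Γ^r_{θ θ} = (1/2) g^{rr} (∂_θ g_{rθ} + ∂_θ g_{rθ} - ∂_r g_{θθ}) = (1/2)(1)((0) + (0) - (2*r)) = -r
Γ^θ_{r θ} = (1/2) g^{θθ} (∂_r g_{θθ} + ∂_θ g_{θr} - ∂_θ g_{rθ}) = (1/2)(1/r^2)((2*r) + (0) - (0)) = 1/r
All other Christoffel symbols are zero.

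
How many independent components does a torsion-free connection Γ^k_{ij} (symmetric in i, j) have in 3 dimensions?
Γ^k_{ij} has n choices for the upper index and n(n+1)/2 independent symmetric lower index pairs.
Total = 3 × 3×4/2 = 3 × 6 = 18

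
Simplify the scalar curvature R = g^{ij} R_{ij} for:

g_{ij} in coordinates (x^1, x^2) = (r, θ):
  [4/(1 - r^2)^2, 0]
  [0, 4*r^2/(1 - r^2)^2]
Non-zero Christoffel symbols (Γ^k_{ij} = Γ^k_{ji}):
Γ^r_{r r} = 2*r/(1 - r^2)
Γ^r_{θ θ} = (r^3 + r)/(r^2 - 1)
Γ^θ_{r θ} = (-r^2 - 1)/(r^3 - r)
Ricci tensor (R_{ij} = R^k_{ikj}): R_{rr} = -4/(r^2 - 1)^2, R_{rθ} = 0, R_{θθ} = -4*r^2/(r^2 - 1)^2
Inverse metric: g^{rr} = (1 - r^2)^2/4, g^{θθ} = (1 - r^2)^2/(4*r^2)
R = g^{ij} R_{ij} = ((1 - r^2)^2/4)(-4/(r^2 - 1)^2) + ((1 - r^2)^2/(4*r^2))(-4*r^2/(r^2 - 1)^2) = -2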